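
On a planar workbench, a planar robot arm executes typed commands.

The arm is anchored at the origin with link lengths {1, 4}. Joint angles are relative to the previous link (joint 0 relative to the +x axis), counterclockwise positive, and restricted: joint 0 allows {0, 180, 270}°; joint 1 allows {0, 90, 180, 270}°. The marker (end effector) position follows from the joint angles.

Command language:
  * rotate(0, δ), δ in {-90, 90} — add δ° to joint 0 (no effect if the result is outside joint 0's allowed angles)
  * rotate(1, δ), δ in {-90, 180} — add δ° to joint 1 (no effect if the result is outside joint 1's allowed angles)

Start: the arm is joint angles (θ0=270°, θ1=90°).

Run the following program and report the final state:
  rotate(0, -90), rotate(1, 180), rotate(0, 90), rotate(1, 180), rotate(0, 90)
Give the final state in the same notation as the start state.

initial: joint angles (θ0=270°, θ1=90°)
step 1 (rotate(0, -90)): joint angles (θ0=180°, θ1=90°)
step 2 (rotate(1, 180)): joint angles (θ0=180°, θ1=270°)
step 3 (rotate(0, 90)): joint angles (θ0=270°, θ1=270°)
step 4 (rotate(1, 180)): joint angles (θ0=270°, θ1=90°)
step 5 (rotate(0, 90)): joint angles (θ0=0°, θ1=90°)

joint angles (θ0=0°, θ1=90°)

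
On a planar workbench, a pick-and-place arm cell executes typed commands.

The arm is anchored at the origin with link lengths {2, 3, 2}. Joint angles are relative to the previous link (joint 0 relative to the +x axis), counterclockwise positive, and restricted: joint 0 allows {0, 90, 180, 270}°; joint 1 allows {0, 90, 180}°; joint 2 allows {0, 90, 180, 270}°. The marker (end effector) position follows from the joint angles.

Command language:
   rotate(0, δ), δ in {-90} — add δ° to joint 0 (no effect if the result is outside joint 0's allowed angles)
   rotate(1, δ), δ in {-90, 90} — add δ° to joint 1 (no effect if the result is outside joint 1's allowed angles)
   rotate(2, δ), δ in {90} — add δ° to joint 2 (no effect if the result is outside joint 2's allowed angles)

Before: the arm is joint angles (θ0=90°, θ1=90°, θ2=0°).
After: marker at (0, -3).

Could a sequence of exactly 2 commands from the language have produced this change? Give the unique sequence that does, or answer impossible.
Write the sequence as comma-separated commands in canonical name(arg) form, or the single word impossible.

begin: joint angles (θ0=90°, θ1=90°, θ2=0°)
t=1 rotate(1, 90) ⇒ joint angles (θ0=90°, θ1=180°, θ2=0°)
t=2 rotate(1, 90) ⇒ joint angles (θ0=90°, θ1=180°, θ2=0°)
uniquely the one of 16 2-step routes that fits.

rotate(1, 90), rotate(1, 90)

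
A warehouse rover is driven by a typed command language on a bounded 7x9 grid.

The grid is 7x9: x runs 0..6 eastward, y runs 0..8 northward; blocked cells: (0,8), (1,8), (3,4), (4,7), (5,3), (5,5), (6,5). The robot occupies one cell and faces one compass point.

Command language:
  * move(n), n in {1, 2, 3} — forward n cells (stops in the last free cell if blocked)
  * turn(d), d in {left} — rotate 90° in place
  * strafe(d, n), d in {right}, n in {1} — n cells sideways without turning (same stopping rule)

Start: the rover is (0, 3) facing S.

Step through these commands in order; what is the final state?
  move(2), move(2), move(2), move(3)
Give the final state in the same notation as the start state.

(0, 0) facing S

begin: (0, 3) facing S
1. move(2) → (0, 1) facing S
2. move(2) → (0, 0) facing S
3. move(2) → (0, 0) facing S
4. move(3) → (0, 0) facing S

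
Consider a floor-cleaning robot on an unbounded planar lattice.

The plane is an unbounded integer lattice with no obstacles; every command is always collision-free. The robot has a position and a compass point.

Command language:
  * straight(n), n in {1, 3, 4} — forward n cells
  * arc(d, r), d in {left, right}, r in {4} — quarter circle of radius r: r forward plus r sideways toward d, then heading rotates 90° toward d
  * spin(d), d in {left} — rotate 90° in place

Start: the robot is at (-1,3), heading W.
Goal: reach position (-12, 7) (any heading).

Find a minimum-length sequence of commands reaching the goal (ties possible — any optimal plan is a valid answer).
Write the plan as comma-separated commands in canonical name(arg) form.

begin: at (-1,3), heading W
step 1 (straight(3)): at (-4,3), heading W
step 2 (straight(4)): at (-8,3), heading W
step 3 (arc(right, 4)): at (-12,7), heading N
minimal: 3 command(s), checked below 3.

straight(3), straight(4), arc(right, 4)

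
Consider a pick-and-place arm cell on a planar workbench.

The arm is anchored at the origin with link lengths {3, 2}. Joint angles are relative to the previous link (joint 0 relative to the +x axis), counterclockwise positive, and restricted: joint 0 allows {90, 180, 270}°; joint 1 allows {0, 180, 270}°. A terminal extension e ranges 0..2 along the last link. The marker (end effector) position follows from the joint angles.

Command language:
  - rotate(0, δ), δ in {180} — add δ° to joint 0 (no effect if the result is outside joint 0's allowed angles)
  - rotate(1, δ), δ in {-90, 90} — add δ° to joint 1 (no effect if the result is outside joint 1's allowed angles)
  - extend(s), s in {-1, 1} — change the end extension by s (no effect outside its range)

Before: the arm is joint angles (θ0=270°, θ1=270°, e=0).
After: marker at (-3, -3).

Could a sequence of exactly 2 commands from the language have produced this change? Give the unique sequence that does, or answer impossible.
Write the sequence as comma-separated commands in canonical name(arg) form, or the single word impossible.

extend(-1), extend(1)

key: order matters: swapping extend(-1) and extend(1) lands elsewhere
initial: joint angles (θ0=270°, θ1=270°, e=0)
t=1 extend(-1) ⇒ joint angles (θ0=270°, θ1=270°, e=0)
t=2 extend(1) ⇒ joint angles (θ0=270°, θ1=270°, e=1)
no rival 2-sequence matches.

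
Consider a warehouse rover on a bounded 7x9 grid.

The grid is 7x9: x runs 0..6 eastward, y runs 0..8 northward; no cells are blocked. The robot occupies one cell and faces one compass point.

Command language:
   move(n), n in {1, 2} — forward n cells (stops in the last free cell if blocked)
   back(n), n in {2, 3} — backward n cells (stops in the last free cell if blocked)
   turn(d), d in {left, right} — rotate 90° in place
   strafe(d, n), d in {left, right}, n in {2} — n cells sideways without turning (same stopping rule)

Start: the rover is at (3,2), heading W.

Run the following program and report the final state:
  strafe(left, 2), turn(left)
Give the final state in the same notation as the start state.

at (3,0), heading S

start: at (3,2), heading W
1. strafe(left, 2) → at (3,0), heading W
2. turn(left) → at (3,0), heading S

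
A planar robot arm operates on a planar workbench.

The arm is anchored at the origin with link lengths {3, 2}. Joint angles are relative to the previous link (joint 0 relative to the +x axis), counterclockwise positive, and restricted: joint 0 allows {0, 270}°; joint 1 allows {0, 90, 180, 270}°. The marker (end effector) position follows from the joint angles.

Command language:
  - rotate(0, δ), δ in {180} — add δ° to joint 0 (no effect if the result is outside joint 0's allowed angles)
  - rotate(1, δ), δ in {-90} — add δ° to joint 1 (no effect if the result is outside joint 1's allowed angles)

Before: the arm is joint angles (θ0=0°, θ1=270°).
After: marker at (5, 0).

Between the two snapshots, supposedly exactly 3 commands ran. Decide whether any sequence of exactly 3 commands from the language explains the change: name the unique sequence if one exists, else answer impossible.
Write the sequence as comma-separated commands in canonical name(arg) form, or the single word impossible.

rotate(1, -90), rotate(1, -90), rotate(1, -90)

initial: joint angles (θ0=0°, θ1=270°)
step 1 (rotate(1, -90)): joint angles (θ0=0°, θ1=180°)
step 2 (rotate(1, -90)): joint angles (θ0=0°, θ1=90°)
step 3 (rotate(1, -90)): joint angles (θ0=0°, θ1=0°)
no rival 3-sequence matches.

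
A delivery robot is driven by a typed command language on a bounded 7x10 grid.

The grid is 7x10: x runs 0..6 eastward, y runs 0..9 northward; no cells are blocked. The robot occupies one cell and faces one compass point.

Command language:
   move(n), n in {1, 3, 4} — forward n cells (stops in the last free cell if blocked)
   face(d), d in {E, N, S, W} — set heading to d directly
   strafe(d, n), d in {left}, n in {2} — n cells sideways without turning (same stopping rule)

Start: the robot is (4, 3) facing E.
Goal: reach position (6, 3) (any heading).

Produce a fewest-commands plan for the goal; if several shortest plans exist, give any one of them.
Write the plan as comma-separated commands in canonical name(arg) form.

move(4)

begin: (4, 3) facing E
step 1 (move(4)): (6, 3) facing E
shorter routes all fall short; 1 is best.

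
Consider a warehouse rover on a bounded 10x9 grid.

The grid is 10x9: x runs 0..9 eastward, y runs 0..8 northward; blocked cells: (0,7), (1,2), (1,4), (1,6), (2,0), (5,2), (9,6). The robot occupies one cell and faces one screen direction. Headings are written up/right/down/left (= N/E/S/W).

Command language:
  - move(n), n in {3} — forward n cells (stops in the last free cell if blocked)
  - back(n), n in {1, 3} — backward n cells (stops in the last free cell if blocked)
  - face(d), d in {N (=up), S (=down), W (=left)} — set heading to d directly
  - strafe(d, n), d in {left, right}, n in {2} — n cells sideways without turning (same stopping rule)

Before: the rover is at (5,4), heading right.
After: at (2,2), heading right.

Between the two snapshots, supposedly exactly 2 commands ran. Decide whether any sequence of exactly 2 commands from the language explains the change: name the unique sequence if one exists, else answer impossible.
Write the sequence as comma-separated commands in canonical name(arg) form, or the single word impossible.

key: running strafe(right, 2) before back(3) would end elsewhere — order is forced
from: at (5,4), heading right
step 1 (back(3)): at (2,4), heading right
step 2 (strafe(right, 2)): at (2,2), heading right
no other 2-command option fits: unique.

back(3), strafe(right, 2)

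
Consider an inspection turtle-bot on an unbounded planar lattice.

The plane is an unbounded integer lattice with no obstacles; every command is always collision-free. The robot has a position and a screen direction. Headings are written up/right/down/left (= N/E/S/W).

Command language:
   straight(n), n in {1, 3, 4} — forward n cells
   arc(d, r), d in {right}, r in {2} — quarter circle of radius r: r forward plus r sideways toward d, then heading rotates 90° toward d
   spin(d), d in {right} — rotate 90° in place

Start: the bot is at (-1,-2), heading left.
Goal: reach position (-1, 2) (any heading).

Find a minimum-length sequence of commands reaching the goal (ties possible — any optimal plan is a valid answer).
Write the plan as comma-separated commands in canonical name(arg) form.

spin(right), straight(4)

start: at (-1,-2), heading left
[1] after spin(right): at (-1,-2), heading up
[2] after straight(4): at (-1,2), heading up
minimal: 2 command(s), checked below 2.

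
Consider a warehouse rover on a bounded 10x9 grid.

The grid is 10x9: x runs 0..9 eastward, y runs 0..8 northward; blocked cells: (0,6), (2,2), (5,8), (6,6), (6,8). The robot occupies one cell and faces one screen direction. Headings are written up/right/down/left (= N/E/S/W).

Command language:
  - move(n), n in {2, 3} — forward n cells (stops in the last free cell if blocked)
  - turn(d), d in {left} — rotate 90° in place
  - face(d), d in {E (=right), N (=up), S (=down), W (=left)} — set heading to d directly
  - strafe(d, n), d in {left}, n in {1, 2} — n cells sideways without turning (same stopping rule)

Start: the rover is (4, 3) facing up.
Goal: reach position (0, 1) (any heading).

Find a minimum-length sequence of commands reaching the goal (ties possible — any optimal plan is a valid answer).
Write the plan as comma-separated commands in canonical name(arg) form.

from: (4, 3) facing up
1. turn(left) → (4, 3) facing left
2. move(2) → (2, 3) facing left
3. move(2) → (0, 3) facing left
4. strafe(left, 2) → (0, 1) facing left
minimal: 4 command(s), checked below 4.

turn(left), move(2), move(2), strafe(left, 2)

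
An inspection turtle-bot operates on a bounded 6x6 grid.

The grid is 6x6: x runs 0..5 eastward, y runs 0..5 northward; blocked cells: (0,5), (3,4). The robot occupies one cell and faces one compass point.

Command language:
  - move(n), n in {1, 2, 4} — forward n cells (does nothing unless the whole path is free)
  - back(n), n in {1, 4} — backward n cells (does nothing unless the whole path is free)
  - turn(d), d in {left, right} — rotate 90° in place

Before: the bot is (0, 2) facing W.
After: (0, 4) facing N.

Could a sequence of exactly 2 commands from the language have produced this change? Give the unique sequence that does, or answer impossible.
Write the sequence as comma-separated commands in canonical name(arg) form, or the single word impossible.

turn(right), move(2)

key: cell and facing (now N) both changed — the 2 commands mix motion and turning
from: (0, 2) facing W
step 1 (turn(right)): (0, 2) facing N
step 2 (move(2)): (0, 4) facing N
all 49 alternatives checked — unique.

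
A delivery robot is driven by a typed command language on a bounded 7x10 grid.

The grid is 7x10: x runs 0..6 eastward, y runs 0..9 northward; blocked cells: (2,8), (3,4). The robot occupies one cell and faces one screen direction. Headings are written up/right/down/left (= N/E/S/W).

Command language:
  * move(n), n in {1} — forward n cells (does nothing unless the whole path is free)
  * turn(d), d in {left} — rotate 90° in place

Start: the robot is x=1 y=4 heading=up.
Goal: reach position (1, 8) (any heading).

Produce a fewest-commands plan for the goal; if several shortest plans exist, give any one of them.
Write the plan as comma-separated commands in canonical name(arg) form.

from: x=1 y=4 heading=up
t=1 move(1) ⇒ x=1 y=5 heading=up
t=2 move(1) ⇒ x=1 y=6 heading=up
t=3 move(1) ⇒ x=1 y=7 heading=up
t=4 move(1) ⇒ x=1 y=8 heading=up
nothing shorter than 4 reaches the goal.

move(1), move(1), move(1), move(1)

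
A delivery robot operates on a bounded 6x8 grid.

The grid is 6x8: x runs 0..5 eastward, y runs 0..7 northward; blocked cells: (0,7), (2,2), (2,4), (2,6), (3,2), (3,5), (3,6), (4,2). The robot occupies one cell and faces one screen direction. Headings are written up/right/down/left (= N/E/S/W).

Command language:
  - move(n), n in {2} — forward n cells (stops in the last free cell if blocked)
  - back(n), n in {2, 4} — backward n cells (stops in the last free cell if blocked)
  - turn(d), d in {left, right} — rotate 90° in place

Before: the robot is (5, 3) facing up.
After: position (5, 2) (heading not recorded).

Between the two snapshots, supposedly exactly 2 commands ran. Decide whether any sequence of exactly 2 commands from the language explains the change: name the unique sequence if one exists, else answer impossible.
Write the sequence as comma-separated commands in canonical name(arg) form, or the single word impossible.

key: running move(2) before back(4) would end elsewhere — order is forced
initial: (5, 3) facing up
1. back(4) → (5, 0) facing up
2. move(2) → (5, 2) facing up
no rival 2-sequence matches.

back(4), move(2)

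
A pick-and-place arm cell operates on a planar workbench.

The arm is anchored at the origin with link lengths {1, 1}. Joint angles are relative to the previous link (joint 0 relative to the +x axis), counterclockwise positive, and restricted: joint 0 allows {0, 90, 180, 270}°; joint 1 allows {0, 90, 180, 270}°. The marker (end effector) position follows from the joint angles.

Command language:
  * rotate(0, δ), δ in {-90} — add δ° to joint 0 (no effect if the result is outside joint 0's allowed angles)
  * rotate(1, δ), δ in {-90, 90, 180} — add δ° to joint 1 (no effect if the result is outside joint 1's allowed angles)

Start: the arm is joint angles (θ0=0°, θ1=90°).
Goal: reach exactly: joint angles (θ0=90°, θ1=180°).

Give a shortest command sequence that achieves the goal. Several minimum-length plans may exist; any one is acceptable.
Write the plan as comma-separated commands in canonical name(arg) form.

rotate(1, 90), rotate(0, -90), rotate(0, -90), rotate(0, -90)

begin: joint angles (θ0=0°, θ1=90°)
t=1 rotate(1, 90) ⇒ joint angles (θ0=0°, θ1=180°)
t=2 rotate(0, -90) ⇒ joint angles (θ0=270°, θ1=180°)
t=3 rotate(0, -90) ⇒ joint angles (θ0=180°, θ1=180°)
t=4 rotate(0, -90) ⇒ joint angles (θ0=90°, θ1=180°)
shorter routes all fall short; 4 is best.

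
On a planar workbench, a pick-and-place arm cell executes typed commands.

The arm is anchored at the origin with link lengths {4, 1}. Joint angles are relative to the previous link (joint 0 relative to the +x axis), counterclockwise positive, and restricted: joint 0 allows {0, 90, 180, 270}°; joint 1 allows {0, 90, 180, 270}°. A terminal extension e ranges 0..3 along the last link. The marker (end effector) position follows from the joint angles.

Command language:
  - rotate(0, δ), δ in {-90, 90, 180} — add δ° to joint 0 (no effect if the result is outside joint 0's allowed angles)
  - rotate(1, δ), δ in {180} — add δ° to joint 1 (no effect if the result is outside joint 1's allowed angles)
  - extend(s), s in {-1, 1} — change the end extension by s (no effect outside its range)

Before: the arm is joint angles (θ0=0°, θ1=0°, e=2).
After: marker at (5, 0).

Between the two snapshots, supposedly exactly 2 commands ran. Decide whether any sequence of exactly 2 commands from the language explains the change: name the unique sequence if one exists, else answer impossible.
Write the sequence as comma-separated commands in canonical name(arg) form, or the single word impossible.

begin: joint angles (θ0=0°, θ1=0°, e=2)
1. extend(-1) → joint angles (θ0=0°, θ1=0°, e=1)
2. extend(-1) → joint angles (θ0=0°, θ1=0°, e=0)
no other 2-command option fits: unique.

extend(-1), extend(-1)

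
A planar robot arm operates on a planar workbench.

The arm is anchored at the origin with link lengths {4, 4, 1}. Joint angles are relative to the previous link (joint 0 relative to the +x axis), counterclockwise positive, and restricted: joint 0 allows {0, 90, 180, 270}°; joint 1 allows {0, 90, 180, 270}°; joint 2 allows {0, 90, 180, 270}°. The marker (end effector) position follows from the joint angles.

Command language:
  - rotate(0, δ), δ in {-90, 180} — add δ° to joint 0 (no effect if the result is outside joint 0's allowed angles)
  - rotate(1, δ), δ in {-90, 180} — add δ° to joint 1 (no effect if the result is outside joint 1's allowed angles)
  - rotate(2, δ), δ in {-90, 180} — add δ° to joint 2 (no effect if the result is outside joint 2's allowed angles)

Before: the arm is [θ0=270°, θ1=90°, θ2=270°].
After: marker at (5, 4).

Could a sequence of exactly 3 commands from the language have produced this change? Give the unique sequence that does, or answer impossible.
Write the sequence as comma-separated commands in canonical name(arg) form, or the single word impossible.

rotate(0, -90), rotate(0, -90), rotate(0, -90)

begin: [θ0=270°, θ1=90°, θ2=270°]
1. rotate(0, -90) → [θ0=180°, θ1=90°, θ2=270°]
2. rotate(0, -90) → [θ0=90°, θ1=90°, θ2=270°]
3. rotate(0, -90) → [θ0=0°, θ1=90°, θ2=270°]
no rival 3-sequence matches.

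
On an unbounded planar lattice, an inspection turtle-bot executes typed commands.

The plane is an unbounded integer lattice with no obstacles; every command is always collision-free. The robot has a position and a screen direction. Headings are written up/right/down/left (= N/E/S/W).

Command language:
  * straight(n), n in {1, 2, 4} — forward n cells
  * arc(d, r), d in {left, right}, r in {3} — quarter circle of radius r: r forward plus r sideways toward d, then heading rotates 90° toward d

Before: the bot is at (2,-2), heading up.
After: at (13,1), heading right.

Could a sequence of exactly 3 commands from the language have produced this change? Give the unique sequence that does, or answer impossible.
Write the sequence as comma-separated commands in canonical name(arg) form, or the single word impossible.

arc(right, 3), straight(4), straight(4)

key: order matters: swapping arc(right, 3) and straight(4) lands elsewhere
from: at (2,-2), heading up
step 1 (arc(right, 3)): at (5,1), heading right
step 2 (straight(4)): at (9,1), heading right
step 3 (straight(4)): at (13,1), heading right
all 125 alternatives checked — unique.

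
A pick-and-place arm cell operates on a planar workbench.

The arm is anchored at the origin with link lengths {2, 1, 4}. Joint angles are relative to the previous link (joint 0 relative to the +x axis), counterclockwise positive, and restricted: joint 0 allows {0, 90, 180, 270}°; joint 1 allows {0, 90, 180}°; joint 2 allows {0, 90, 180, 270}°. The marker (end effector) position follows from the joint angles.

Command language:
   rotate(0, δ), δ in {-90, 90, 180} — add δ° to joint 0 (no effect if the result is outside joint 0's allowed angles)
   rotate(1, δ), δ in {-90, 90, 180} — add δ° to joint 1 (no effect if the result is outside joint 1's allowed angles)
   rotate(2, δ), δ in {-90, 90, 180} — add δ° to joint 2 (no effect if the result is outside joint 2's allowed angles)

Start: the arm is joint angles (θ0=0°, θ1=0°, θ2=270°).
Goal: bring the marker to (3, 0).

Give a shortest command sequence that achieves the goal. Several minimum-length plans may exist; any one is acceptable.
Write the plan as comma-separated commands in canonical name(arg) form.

rotate(0, 180), rotate(1, 180), rotate(2, 90)

from: joint angles (θ0=0°, θ1=0°, θ2=270°)
t=1 rotate(0, 180) ⇒ joint angles (θ0=180°, θ1=0°, θ2=270°)
t=2 rotate(1, 180) ⇒ joint angles (θ0=180°, θ1=180°, θ2=270°)
t=3 rotate(2, 90) ⇒ joint angles (θ0=180°, θ1=180°, θ2=0°)
shorter routes all fall short; 3 is best.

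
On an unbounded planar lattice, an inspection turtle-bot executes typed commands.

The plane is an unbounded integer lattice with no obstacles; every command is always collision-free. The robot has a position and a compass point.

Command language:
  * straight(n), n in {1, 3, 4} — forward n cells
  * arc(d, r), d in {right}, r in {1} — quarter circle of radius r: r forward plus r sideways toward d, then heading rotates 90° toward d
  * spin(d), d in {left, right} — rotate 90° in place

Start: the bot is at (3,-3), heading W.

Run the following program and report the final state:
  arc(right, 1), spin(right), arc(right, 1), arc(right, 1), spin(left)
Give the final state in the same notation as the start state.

at (2,-4), heading S

initial: at (3,-3), heading W
step 1 (arc(right, 1)): at (2,-2), heading N
step 2 (spin(right)): at (2,-2), heading E
step 3 (arc(right, 1)): at (3,-3), heading S
step 4 (arc(right, 1)): at (2,-4), heading W
step 5 (spin(left)): at (2,-4), heading S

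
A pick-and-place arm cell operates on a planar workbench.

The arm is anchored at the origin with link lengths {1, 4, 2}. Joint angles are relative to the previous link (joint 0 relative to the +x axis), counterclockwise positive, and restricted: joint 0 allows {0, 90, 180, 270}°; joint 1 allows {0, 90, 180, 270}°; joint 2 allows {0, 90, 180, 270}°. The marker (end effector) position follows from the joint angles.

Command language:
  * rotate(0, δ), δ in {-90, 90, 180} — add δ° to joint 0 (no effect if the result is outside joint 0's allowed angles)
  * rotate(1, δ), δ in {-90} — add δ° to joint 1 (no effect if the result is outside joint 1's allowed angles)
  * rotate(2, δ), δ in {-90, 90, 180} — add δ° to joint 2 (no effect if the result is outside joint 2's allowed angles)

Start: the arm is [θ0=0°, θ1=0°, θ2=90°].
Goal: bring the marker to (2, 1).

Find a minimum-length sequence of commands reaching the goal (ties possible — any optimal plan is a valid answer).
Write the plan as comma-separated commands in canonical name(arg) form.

rotate(0, 90), rotate(2, 90), rotate(1, -90)

begin: [θ0=0°, θ1=0°, θ2=90°]
t=1 rotate(0, 90) ⇒ [θ0=90°, θ1=0°, θ2=90°]
t=2 rotate(2, 90) ⇒ [θ0=90°, θ1=0°, θ2=180°]
t=3 rotate(1, -90) ⇒ [θ0=90°, θ1=270°, θ2=180°]
no 2-step plan works, so 3 is optimal.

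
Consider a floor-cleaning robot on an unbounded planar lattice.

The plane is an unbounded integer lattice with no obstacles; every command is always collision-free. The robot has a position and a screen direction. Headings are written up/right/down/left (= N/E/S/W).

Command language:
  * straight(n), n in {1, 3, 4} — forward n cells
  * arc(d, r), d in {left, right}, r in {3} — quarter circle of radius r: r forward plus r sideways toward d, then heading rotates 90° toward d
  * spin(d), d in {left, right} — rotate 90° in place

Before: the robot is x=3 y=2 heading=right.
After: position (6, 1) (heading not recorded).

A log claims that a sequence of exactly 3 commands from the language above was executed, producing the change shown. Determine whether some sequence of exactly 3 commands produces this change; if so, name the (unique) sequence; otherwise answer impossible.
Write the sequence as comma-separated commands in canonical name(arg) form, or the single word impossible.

straight(3), spin(right), straight(1)

key: order matters: swapping straight(3) and straight(1) lands elsewhere
from: x=3 y=2 heading=right
[1] after straight(3): x=6 y=2 heading=right
[2] after spin(right): x=6 y=2 heading=down
[3] after straight(1): x=6 y=1 heading=down
all 343 alternatives checked — unique.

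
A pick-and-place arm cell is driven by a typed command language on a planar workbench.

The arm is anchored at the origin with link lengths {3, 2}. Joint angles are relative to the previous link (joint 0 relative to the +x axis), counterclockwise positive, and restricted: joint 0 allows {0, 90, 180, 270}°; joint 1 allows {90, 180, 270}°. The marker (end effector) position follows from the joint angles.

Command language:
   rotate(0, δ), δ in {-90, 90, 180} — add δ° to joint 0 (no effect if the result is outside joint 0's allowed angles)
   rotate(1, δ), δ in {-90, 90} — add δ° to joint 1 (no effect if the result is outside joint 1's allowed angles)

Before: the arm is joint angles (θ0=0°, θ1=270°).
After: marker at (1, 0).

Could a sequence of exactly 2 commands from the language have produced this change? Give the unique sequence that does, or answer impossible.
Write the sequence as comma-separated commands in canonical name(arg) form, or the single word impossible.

key: running rotate(1, -90) before rotate(1, 90) would end elsewhere — order is forced
from: joint angles (θ0=0°, θ1=270°)
t=1 rotate(1, 90) ⇒ joint angles (θ0=0°, θ1=270°)
t=2 rotate(1, -90) ⇒ joint angles (θ0=0°, θ1=180°)
all 25 alternatives checked — unique.

rotate(1, 90), rotate(1, -90)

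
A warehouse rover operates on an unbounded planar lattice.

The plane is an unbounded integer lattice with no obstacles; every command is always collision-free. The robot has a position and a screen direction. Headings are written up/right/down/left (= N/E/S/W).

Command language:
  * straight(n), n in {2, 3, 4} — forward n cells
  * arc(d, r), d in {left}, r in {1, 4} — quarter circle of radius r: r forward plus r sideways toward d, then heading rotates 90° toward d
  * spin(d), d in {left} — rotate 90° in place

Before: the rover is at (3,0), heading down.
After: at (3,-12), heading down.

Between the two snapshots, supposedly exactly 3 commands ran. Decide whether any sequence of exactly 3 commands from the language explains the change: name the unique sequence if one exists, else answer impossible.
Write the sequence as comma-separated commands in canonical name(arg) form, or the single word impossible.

straight(4), straight(4), straight(4)

key: heading stays S — no command in the sequence turns
begin: at (3,0), heading down
1. straight(4) → at (3,-4), heading down
2. straight(4) → at (3,-8), heading down
3. straight(4) → at (3,-12), heading down
no other 3-command option fits: unique.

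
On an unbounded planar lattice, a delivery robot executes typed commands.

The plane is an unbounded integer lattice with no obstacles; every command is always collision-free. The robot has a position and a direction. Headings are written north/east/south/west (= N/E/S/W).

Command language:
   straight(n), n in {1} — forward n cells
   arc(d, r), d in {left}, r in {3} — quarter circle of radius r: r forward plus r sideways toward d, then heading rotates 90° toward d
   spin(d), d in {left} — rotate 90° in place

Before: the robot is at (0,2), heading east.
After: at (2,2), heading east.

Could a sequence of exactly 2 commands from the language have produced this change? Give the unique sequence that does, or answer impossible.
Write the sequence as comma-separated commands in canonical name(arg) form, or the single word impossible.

key: still facing E at the end — nothing in the sequence rotates
from: at (0,2), heading east
1. straight(1) → at (1,2), heading east
2. straight(1) → at (2,2), heading east
uniquely the one of 9 2-step routes that fits.

straight(1), straight(1)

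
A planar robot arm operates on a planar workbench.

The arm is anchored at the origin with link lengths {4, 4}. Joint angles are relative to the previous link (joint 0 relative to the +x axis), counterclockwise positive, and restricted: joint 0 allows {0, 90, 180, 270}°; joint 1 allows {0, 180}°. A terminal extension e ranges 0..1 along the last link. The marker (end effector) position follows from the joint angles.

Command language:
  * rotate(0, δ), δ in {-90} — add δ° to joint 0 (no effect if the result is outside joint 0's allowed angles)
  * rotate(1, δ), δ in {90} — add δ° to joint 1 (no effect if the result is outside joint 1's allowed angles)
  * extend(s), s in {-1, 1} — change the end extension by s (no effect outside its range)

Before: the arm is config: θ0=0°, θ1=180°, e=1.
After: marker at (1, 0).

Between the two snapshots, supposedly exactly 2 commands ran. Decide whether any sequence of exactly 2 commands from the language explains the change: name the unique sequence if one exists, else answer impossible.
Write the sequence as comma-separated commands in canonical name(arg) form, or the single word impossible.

t0: config: θ0=0°, θ1=180°, e=1
t=1 rotate(0, -90) ⇒ config: θ0=270°, θ1=180°, e=1
t=2 rotate(0, -90) ⇒ config: θ0=180°, θ1=180°, e=1
no rival 2-sequence matches.

rotate(0, -90), rotate(0, -90)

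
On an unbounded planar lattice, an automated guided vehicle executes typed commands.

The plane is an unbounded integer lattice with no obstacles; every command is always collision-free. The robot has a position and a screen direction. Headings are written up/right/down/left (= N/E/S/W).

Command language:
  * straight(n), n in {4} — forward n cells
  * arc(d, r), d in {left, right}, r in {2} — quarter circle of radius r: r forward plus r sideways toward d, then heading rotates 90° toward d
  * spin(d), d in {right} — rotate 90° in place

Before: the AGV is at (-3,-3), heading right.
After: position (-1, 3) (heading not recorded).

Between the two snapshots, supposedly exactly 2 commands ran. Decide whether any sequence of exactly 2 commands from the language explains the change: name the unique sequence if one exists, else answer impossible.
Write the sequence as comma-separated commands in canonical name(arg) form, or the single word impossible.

arc(left, 2), straight(4)

key: order matters: swapping arc(left, 2) and straight(4) lands elsewhere
initial: at (-3,-3), heading right
step 1 (arc(left, 2)): at (-1,-1), heading up
step 2 (straight(4)): at (-1,3), heading up
all 16 alternatives checked — unique.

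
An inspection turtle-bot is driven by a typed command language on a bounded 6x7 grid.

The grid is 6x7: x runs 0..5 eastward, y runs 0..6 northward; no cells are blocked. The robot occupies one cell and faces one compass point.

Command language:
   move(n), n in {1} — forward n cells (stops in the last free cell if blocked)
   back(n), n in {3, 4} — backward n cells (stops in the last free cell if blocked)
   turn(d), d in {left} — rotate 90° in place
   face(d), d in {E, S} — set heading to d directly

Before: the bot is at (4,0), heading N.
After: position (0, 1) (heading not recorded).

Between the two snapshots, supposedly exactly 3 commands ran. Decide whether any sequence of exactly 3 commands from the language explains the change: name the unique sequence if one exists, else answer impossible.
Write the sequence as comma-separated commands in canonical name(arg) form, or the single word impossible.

move(1), face(E), back(4)

key: running back(4) before move(1) would end elsewhere — order is forced
t0: at (4,0), heading N
t=1 move(1) ⇒ at (4,1), heading N
t=2 face(E) ⇒ at (4,1), heading E
t=3 back(4) ⇒ at (0,1), heading E
uniquely the one of 216 3-step routes that fits.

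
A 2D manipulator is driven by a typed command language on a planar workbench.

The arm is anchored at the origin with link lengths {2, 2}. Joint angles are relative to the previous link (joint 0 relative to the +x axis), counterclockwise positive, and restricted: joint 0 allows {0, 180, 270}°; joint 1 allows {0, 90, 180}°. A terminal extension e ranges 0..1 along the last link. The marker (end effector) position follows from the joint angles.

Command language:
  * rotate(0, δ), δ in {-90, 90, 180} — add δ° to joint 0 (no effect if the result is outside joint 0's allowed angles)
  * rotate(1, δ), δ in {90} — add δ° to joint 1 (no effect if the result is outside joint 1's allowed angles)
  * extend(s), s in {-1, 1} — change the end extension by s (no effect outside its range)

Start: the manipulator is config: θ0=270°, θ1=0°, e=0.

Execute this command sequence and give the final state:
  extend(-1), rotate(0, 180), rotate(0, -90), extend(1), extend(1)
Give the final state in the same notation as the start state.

config: θ0=180°, θ1=0°, e=1

t0: config: θ0=270°, θ1=0°, e=0
t=1 extend(-1) ⇒ config: θ0=270°, θ1=0°, e=0
t=2 rotate(0, 180) ⇒ config: θ0=270°, θ1=0°, e=0
t=3 rotate(0, -90) ⇒ config: θ0=180°, θ1=0°, e=0
t=4 extend(1) ⇒ config: θ0=180°, θ1=0°, e=1
t=5 extend(1) ⇒ config: θ0=180°, θ1=0°, e=1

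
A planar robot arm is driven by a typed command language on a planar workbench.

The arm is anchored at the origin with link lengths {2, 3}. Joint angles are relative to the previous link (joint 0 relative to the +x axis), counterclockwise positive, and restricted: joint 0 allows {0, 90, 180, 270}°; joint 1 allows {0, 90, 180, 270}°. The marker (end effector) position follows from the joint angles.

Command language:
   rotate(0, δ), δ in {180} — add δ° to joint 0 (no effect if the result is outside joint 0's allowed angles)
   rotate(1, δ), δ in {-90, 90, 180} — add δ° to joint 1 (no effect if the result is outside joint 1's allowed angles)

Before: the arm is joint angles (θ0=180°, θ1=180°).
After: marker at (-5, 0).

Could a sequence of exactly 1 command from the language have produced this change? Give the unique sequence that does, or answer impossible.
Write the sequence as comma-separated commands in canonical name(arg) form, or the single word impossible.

initial: joint angles (θ0=180°, θ1=180°)
1. rotate(1, 180) → joint angles (θ0=180°, θ1=0°)
no rival 1-sequence matches.

rotate(1, 180)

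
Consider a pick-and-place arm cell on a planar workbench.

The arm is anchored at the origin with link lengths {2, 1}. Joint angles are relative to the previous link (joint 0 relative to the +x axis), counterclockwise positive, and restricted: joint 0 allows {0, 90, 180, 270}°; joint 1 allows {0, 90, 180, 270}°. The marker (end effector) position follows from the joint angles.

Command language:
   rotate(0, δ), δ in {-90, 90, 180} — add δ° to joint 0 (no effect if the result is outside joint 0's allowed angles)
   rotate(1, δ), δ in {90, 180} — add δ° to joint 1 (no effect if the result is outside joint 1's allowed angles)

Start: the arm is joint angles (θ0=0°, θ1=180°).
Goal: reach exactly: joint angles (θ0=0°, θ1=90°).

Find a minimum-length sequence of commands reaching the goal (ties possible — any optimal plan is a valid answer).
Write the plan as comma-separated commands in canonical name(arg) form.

rotate(1, 90), rotate(1, 180)

initial: joint angles (θ0=0°, θ1=180°)
[1] after rotate(1, 90): joint angles (θ0=0°, θ1=270°)
[2] after rotate(1, 180): joint angles (θ0=0°, θ1=90°)
shorter routes all fall short; 2 is best.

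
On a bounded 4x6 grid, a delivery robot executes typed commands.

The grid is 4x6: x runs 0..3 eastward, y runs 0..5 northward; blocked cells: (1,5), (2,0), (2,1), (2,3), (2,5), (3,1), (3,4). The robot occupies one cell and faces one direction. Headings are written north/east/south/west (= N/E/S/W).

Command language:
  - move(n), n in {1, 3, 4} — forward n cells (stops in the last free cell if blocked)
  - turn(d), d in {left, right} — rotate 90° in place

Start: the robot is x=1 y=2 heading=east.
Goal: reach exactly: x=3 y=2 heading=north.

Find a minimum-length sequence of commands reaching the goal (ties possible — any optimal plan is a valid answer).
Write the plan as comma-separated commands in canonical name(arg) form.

move(3), turn(left)

t0: x=1 y=2 heading=east
1. move(3) → x=3 y=2 heading=east
2. turn(left) → x=3 y=2 heading=north
shorter routes all fall short; 2 is best.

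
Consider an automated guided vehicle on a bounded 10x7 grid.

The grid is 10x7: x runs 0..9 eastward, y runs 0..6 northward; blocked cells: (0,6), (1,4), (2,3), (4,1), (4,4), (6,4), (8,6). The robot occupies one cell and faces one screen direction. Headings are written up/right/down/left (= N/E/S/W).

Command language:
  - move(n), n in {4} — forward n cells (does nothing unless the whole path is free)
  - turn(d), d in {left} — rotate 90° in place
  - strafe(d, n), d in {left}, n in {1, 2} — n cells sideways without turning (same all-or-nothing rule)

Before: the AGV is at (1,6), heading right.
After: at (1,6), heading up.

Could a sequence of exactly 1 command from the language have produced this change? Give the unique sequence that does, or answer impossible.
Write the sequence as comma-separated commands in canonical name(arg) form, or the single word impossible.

turn(left)

key: parked at (1,6) the whole time — nothing moves the robot
begin: at (1,6), heading right
[1] after turn(left): at (1,6), heading up
uniquely the one of 4 1-step routes that fits.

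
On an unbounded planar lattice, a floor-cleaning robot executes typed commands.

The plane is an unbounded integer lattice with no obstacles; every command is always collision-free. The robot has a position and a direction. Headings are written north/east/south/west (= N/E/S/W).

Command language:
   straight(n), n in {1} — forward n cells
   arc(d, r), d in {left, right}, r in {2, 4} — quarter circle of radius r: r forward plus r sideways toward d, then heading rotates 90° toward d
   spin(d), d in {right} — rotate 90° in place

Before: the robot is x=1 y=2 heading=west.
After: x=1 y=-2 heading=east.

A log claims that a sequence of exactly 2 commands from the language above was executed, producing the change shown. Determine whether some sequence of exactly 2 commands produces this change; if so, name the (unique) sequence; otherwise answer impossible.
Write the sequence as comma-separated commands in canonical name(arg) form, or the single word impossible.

arc(left, 2), arc(left, 2)

key: cell and facing (now E) both changed — the 2 commands mix motion and turning
initial: x=1 y=2 heading=west
t=1 arc(left, 2) ⇒ x=-1 y=0 heading=south
t=2 arc(left, 2) ⇒ x=1 y=-2 heading=east
no rival 2-sequence matches.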